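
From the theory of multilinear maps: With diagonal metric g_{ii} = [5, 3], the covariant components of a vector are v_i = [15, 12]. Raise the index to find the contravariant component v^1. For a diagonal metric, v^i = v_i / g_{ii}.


To raise an index with a diagonal metric: v^i = v_i / g_{ii}.
For index 1: v_1 = 15, g_{11} = 5
v^1 = 15 / 5 = 3

3


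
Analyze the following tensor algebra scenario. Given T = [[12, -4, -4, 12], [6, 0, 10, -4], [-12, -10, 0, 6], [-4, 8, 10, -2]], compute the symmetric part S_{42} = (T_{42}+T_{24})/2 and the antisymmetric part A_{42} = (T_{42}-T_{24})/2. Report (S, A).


T_{42} = 8
T_{24} = -4
S_{42} = (8 + -4)/2 = 4/2 = 2
A_{42} = (8 - -4)/2 = 12/2 = 6
Check: S + A = 2 + 6 = 8 = T_{42}.

(2, 6)


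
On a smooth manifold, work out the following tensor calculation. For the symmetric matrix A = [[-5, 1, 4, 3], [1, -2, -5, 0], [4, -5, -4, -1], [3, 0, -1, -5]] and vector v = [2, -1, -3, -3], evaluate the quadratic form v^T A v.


First compute Av:
(Av)_1 = -5*2 + 1*-1 + 4*-3 + 3*-3 = -32
(Av)_2 = 1*2 + -2*-1 + -5*-3 + 0*-3 = 19
(Av)_3 = 4*2 + -5*-1 + -4*-3 + -1*-3 = 28
(Av)_4 = 3*2 + 0*-1 + -1*-3 + -5*-3 = 24
Av = [-32, 19, 28, 24]
Then v^T (Av) = 2*-32 + -1*19 + -3*28 + -3*24
= -64 + -19 + -84 + -72 = -239

-239


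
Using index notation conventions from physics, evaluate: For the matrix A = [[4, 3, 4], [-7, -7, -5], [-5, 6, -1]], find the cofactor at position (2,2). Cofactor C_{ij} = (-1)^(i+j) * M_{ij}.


To find cofactor C_{22}, delete row 2 and column 2.
The resulting 2x2 submatrix is: [[4, 4], [-5, -1]]
Minor M_{22} = 4*-1 - 4*-5
  = -4 - -20 = 16
Sign = (-1)^(2+2) = (-1)^4 = 1
Cofactor C_{22} = 1 * 16 = 16

16


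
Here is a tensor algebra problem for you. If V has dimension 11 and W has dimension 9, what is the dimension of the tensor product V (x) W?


The dimension of a tensor product is the product of dimensions.
dim(V) = 11, dim(W) = 9
dim(V (x) W) = 11 * 9 = 99

99


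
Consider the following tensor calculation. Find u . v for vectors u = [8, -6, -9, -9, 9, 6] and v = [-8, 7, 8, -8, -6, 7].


The inner product u . v = sum of u_i * v_i.
Term-by-term: 8 * -8, -6 * 7, -9 * 8, -9 * -8, 9 * -6, 6 * 7
Products: -64, -42, -72, 72, -54, 42
Sum = -64 + -42 + -72 + 72 + -54 + 42 = -118

-118


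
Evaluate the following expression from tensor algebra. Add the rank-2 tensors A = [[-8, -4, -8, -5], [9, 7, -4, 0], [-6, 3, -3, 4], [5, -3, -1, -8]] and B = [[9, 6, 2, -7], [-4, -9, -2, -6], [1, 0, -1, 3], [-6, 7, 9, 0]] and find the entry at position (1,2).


Tensor addition is component-wise: (A + B)_{ij} = A_{ij} + B_{ij}.
A_{12} = -4
B_{12} = 6
(A + B)_{12} = -4 + 6 = 2

2


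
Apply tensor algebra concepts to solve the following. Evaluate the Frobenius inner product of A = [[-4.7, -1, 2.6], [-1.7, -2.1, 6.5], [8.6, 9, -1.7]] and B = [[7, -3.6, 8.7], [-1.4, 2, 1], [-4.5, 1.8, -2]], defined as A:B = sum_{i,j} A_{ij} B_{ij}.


A:B = sum over all i,j of A_{ij} * B_{ij}.
Row 1: -4.7*7=-32.9, -1*-3.6=3.6, 2.6*8.7=22.62 => row sum = -6.68
Row 2: -1.7*-1.4=2.38, -2.1*2=-4.2, 6.5*1=6.5 => row sum = 4.68
Row 3: 8.6*-4.5=-38.7, 9*1.8=16.2, -1.7*-2=3.4 => row sum = -19.1
Total = -6.68 + 4.68 + -19.1 = -21.1

-21.1


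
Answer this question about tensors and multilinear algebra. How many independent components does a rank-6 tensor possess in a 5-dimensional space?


The number of components of a rank-r tensor in d dimensions is d^r.
Here d = 5 and r = 6.
5^6 = 15625

15625


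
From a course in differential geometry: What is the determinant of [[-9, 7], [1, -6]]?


For a 2x2 matrix [[a, b], [c, d]], det = a*d - b*c.
a = -9, b = 7, c = 1, d = -6
a*d = -9 * -6 = 54
b*c = 7 * 1 = 7
det = 54 - 7 = 47

47


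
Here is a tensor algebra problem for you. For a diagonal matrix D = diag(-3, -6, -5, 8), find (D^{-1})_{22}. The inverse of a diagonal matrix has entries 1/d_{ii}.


For a diagonal matrix, the inverse has entries (D^{-1})_{ii} = 1/d_{ii}.
The diagonal entries are: d_{11} = -3, d_{22} = -6, d_{33} = -5, d_{44} = 8
We need (D^{-1})_{22} = 1/d_{22} = 1/-6 = -1/6

-1/6


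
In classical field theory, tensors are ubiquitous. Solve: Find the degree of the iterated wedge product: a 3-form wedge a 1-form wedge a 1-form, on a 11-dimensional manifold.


The degree of a wedge product is the sum of the degrees of the individual forms.
Degrees: 3, 1, 1
Total degree = 3 + 1 + 1 = 5

5


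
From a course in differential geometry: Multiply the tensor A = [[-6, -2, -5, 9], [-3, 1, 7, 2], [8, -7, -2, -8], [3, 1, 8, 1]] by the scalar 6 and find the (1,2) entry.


Scalar multiplication: (cA)_{ij} = c * A_{ij}.
c = 6
A_{12} = -2
(cA)_{12} = 6 * -2 = -12

-12


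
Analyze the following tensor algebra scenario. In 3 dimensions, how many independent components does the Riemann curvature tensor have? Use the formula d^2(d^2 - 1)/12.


The Riemann tensor in d dimensions has d^2(d^2 - 1)/12 independent components.
d = 3, so d^2 = 9
d^2 - 1 = 8
d^2(d^2 - 1) = 9 * 8 = 72
Divide by 12: 72 / 12 = 6

6


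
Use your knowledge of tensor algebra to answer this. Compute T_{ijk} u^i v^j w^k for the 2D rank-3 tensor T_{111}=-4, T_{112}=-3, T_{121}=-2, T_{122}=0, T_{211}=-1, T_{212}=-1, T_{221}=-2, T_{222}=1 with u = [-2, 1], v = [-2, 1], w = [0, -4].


S = sum over i,j,k of T_{ijk} u_i v_j w_k. Expanding all 8 terms:
T_{111}*u_1*v_1*w_1 = -4*-2*-2*0 = 0  (running total: 0)
T_{112}*u_1*v_1*w_2 = -3*-2*-2*-4 = 48  (running total: 48)
T_{121}*u_1*v_2*w_1 = -2*-2*1*0 = 0  (running total: 48)
T_{122}*u_1*v_2*w_2 = 0*-2*1*-4 = 0  (running total: 48)
T_{211}*u_2*v_1*w_1 = -1*1*-2*0 = 0  (running total: 48)
T_{212}*u_2*v_1*w_2 = -1*1*-2*-4 = -8  (running total: 40)
T_{221}*u_2*v_2*w_1 = -2*1*1*0 = 0  (running total: 40)
T_{222}*u_2*v_2*w_2 = 1*1*1*-4 = -4  (running total: 36)
S = 36

36


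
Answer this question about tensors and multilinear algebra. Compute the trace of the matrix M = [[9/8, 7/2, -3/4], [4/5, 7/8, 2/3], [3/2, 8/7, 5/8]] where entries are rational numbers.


The trace is the sum of diagonal entries.
Diagonal: M[1,1] = 9/8, M[2,2] = 7/8, M[3,3] = 5/8
Tr(M) = 9/8 + 7/8 + 5/8
Computing step by step:
After adding M[1,1]: 9/8
After adding M[2,2]: 2
After adding M[3,3]: 21/8
Tr(M) = 21/8

21/8


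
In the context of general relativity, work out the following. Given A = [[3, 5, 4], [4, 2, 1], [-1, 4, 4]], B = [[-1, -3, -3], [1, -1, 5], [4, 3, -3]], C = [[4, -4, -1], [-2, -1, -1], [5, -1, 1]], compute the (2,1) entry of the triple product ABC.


(ABC)_{21} = sum_m (AB)_{2m} C_{m1}. First compute row 2 of AB.
(AB)_{21} = 4*-1 + 2*1 + 1*4 = 2
(AB)_{22} = 4*-3 + 2*-1 + 1*3 = -11
(AB)_{23} = 4*-3 + 2*5 + 1*-3 = -5
Now contract with column 1 of C:
(AB)_{21} * C_{11} = 2 * 4 = 8
(AB)_{22} * C_{21} = -11 * -2 = 22
(AB)_{23} * C_{31} = -5 * 5 = -25
(ABC)_{21} = 8 + 22 + -25 = 5

5


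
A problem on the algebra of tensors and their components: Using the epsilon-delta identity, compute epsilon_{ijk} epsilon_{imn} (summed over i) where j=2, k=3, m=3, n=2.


Using the identity: epsilon_{ijk} epsilon_{imn} = delta_{jm} delta_{kn} - delta_{jn} delta_{km}.
delta_{23} = 0
delta_{32} = 0
delta_{22} = 1
delta_{33} = 1
Result = 0 * 0 - 1 * 1 = 0 - 1 = -1

-1


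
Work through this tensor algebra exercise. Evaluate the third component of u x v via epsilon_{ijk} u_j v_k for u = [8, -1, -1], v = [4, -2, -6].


(u x v)_3 = sum_{j,k} epsilon_{3jk} u_j v_k. Only permutations of (1,2,3) contribute; the two non-zero terms are:
eps_{312} u_1 v_2 = 1 * 8 * -2 = -16
eps_{321} u_2 v_1 = -1 * -1 * 4 = 4
(u x v)_3 = -12

-12


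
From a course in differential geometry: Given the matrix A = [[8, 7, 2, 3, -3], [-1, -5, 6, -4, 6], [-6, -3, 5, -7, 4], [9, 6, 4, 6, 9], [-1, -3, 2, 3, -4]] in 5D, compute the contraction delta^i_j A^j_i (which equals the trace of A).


The contraction (trace) of a rank-2 tensor is the sum of its diagonal elements.
Diagonal entries: A[1,1] = 8, A[2,2] = -5, A[3,3] = 5, A[4,4] = 6, A[5,5] = -4
Tr(A) = 8 + -5 + 5 + 6 + -4 = 10

10


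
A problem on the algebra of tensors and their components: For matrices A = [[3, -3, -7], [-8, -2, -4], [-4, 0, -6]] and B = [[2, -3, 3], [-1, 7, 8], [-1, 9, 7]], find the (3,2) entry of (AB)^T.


(AB)^T_{ij} = (AB)_{ji} = sum_k A_{jk} B_{ki}.
For i=3, j=2 we need (AB)_{23}:
A_{21} * B_{13} = -8 * 3 = -24
A_{22} * B_{23} = -2 * 8 = -16
A_{23} * B_{33} = -4 * 7 = -28
Sum = -24 + -16 + -28 = -68

-68


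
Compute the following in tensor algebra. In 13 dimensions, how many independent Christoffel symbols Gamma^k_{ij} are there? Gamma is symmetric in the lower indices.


Christoffel symbols Gamma^k_{ij} are symmetric in i,j, so there are d * d(d+1)/2 independent symbols.
d = 13
d(d+1)/2 = 13 * 14 / 2 = 91
Total = 13 * 91 = 1183

1183


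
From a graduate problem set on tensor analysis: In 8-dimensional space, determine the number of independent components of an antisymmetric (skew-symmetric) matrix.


An antisymmetric rank-2 tensor satisfies A_{ij} = -A_{ji}, so diagonal entries are zero.
The independent components are the upper-triangular entries: C(n, 2) = n(n-1)/2.
n = 8
C(8, 2) = 8 * 7 / 2 = 56 / 2 = 28

28


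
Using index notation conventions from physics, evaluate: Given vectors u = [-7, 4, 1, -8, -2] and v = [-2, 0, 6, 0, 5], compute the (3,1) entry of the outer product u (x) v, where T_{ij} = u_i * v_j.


The outer product entry T_{ij} = u_i * v_j.
We need i=3, j=1.
u_3 = 1, v_1 = -2
T_{3,1} = 1 * -2 = -2

-2


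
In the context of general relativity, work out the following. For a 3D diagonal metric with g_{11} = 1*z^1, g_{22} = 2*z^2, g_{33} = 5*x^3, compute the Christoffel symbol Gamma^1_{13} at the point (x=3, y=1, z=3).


For a diagonal metric, Gamma^k_{ij} = (1/2) g^{kk} (dg_{ik}/dx_j + dg_{jk}/dx_i - dg_{ij}/dx_k).
The metric is diagonal, so g_{ab} = 0 for a != b.
At the given point: g_{11} = 3, g_{22} = 18, g_{33} = 135
g^{11} = 1/3
dg_{11}/dx_3 = dg_{11}/dx_3 = 1
dg_{31}/dx_1 = 0 (off-diagonal)
dg_{13}/dx_1 = 0 (off-diagonal)
Numerator = 1 + 0 - 0 = 1
Gamma^1_{13} = 1 / (2 * 3) = 1/6

1/6


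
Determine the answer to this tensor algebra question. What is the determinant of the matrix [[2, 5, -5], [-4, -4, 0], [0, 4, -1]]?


Expanding along the first row, det(A) = a11*M_11 - a12*M_12 + a13*M_13, where M_1j is the (1,j) minor.
Minor M_11 = -4*-1 - 0*4 = 4
Minor M_12 = -4*-1 - 0*0 = 4
Minor M_13 = -4*4 - -4*0 = -16
det = 2*(4) - 5*(4) + -5*(-16)
    = 8 - 20 + 80
    = 68

68


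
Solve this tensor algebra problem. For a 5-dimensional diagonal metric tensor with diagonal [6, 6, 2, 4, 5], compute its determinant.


For a diagonal metric, the determinant is the product of diagonal entries.
Diagonal entries: 6, 6, 2, 4, 5
det(g) = 6 * 6 * 2 * 4 * 5 = 1440

1440


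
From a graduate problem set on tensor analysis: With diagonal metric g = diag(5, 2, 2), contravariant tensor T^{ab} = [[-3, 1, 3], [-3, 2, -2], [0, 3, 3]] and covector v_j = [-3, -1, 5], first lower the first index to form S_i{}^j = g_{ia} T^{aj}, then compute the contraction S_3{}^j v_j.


Step 1: lower the first index. For a diagonal metric, g_{ia} T^{aj} = g_{ii} T^{ij} (no sum on i).
g_{33} = 2
S_3{}^1 = 2 * T^{31} = 2 * 0 = 0
S_3{}^2 = 2 * T^{32} = 2 * 3 = 6
S_3{}^3 = 2 * T^{33} = 2 * 3 = 6
Step 2: contract S_3{}^j with v_j.
S_3{}^1 * v_1 = 0 * -3 = 0
S_3{}^2 * v_2 = 6 * -1 = -6
S_3{}^3 * v_3 = 6 * 5 = 30
Result = 0 + -6 + 30 = 24

24


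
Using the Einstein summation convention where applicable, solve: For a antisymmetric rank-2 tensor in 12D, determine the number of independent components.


A antisymmetric rank-2 tensor in d dimensions has d(d-1)/2 independent components.
d = 12
d(d-1)/2 = 12 * 11 / 2 = 132 / 2 = 66

66


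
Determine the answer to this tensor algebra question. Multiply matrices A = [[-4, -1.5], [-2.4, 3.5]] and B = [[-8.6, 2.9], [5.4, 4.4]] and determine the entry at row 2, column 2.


(AB)_{ij} = sum_k A_{ik} B_{kj}.
For i=2, j=2:
A_{21} * B_{12} = -2.4 * 2.9 = -6.96
A_{22} * B_{22} = 3.5 * 4.4 = 15.4
Sum = -6.96 + 15.4 = 8.44

8.44


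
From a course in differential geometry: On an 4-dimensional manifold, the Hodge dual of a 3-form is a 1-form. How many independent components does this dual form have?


The Hodge dual of a p-form on an n-dimensional manifold is an (n-p)-form.
n = 4, p = 3, so dual degree = 4 - 3 = 1
The number of components is C(n, n-p) = C(4, 1) = 4

4


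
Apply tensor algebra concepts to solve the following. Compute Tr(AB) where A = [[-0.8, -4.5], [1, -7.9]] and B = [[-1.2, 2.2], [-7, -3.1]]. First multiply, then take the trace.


Tr(AB) = sum_i (AB)_{ii} where (AB)_{ii} = sum_k A_{ik} B_{ki}.
(AB)_{11} = -0.8*-1.2 + -4.5*-7 = 32.46
(AB)_{22} = 1*2.2 + -7.9*-3.1 = 26.69
Tr(AB) = 32.46 + 26.69 = 59.15

59.15


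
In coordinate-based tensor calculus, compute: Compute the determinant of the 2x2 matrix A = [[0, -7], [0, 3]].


For a 2x2 matrix [[a, b], [c, d]], det = a*d - b*c.
a = 0, b = -7, c = 0, d = 3
a*d = 0 * 3 = 0
b*c = -7 * 0 = 0
det = 0 - 0 = 0

0


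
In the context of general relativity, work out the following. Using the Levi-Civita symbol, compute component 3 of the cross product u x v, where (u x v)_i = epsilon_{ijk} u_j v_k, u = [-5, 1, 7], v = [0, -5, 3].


(u x v)_3 = sum_{j,k} epsilon_{3jk} u_j v_k. Only permutations of (1,2,3) contribute; the two non-zero terms are:
eps_{312} u_1 v_2 = 1 * -5 * -5 = 25
eps_{321} u_2 v_1 = -1 * 1 * 0 = 0
(u x v)_3 = 25

25


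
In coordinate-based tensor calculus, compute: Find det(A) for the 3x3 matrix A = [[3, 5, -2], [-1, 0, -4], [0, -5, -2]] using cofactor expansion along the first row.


Expanding along the first row, det(A) = a11*M_11 - a12*M_12 + a13*M_13, where M_1j is the (1,j) minor.
Minor M_11 = 0*-2 - -4*-5 = -20
Minor M_12 = -1*-2 - -4*0 = 2
Minor M_13 = -1*-5 - 0*0 = 5
det = 3*(-20) - 5*(2) + -2*(5)
    = -60 - 10 + -10
    = -80

-80


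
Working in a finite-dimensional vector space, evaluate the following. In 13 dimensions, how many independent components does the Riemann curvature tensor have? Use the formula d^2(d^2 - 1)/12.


The Riemann tensor in d dimensions has d^2(d^2 - 1)/12 independent components.
d = 13, so d^2 = 169
d^2 - 1 = 168
d^2(d^2 - 1) = 169 * 168 = 28392
Divide by 12: 28392 / 12 = 2366

2366


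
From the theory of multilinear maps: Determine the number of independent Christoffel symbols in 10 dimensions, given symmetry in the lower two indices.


Christoffel symbols Gamma^k_{ij} are symmetric in i,j, so there are d * d(d+1)/2 independent symbols.
d = 10
d(d+1)/2 = 10 * 11 / 2 = 55
Total = 10 * 55 = 550

550


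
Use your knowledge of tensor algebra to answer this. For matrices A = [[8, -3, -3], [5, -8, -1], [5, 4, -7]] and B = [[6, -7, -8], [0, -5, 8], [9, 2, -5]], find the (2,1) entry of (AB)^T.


(AB)^T_{ij} = (AB)_{ji} = sum_k A_{jk} B_{ki}.
For i=2, j=1 we need (AB)_{12}:
A_{11} * B_{12} = 8 * -7 = -56
A_{12} * B_{22} = -3 * -5 = 15
A_{13} * B_{32} = -3 * 2 = -6
Sum = -56 + 15 + -6 = -47

-47


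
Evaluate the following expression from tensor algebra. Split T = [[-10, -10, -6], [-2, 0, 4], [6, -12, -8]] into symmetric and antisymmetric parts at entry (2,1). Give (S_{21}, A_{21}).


T_{21} = -2
T_{12} = -10
S_{21} = (-2 + -10)/2 = -12/2 = -6
A_{21} = (-2 - -10)/2 = 8/2 = 4
Check: S + A = -6 + 4 = -2 = T_{21}.

(-6, 4)


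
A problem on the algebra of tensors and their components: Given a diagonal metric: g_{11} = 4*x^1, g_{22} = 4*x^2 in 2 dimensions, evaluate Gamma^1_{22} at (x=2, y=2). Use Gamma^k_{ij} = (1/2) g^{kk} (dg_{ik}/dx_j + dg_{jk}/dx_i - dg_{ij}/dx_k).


For a diagonal metric, Gamma^k_{ij} = (1/2) g^{kk} (dg_{ik}/dx_j + dg_{jk}/dx_i - dg_{ij}/dx_k).
The metric is diagonal, so g_{ab} = 0 for a != b.
At the given point: g_{11} = 8, g_{22} = 16
g^{11} = 1/8
dg_{21}/dx_2 = 0 (off-diagonal)
dg_{21}/dx_2 = 0 (off-diagonal)
dg_{22}/dx_1 = dg_{22}/dx_1 = 16
Numerator = 0 + 0 - 16 = -16
Gamma^1_{22} = -16 / (2 * 8) = -1

-1


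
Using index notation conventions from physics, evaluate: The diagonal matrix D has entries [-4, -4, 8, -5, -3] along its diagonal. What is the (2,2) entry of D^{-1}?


For a diagonal matrix, the inverse has entries (D^{-1})_{ii} = 1/d_{ii}.
The diagonal entries are: d_{11} = -4, d_{22} = -4, d_{33} = 8, d_{44} = -5, d_{55} = -3
We need (D^{-1})_{22} = 1/d_{22} = 1/-4 = -1/4

-1/4


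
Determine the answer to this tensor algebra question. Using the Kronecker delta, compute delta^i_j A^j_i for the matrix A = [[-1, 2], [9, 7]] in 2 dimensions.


The contraction (trace) of a rank-2 tensor is the sum of its diagonal elements.
Diagonal entries: A[1,1] = -1, A[2,2] = 7
Tr(A) = -1 + 7 = 6

6


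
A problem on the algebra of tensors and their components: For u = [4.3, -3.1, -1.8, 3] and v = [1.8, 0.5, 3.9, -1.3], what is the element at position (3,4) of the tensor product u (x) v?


The outer product entry T_{ij} = u_i * v_j.
We need i=3, j=4.
u_3 = -1.8, v_4 = -1.3
T_{3,4} = -1.8 * -1.3 = 2.34

2.34


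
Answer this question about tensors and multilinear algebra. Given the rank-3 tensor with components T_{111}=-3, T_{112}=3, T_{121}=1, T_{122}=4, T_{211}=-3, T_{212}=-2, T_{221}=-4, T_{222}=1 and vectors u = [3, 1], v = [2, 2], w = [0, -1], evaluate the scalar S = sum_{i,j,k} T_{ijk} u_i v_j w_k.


S = sum over i,j,k of T_{ijk} u_i v_j w_k. Expanding all 8 terms:
T_{111}*u_1*v_1*w_1 = -3*3*2*0 = 0  (running total: 0)
T_{112}*u_1*v_1*w_2 = 3*3*2*-1 = -18  (running total: -18)
T_{121}*u_1*v_2*w_1 = 1*3*2*0 = 0  (running total: -18)
T_{122}*u_1*v_2*w_2 = 4*3*2*-1 = -24  (running total: -42)
T_{211}*u_2*v_1*w_1 = -3*1*2*0 = 0  (running total: -42)
T_{212}*u_2*v_1*w_2 = -2*1*2*-1 = 4  (running total: -38)
T_{221}*u_2*v_2*w_1 = -4*1*2*0 = 0  (running total: -38)
T_{222}*u_2*v_2*w_2 = 1*1*2*-1 = -2  (running total: -40)
S = -40

-40


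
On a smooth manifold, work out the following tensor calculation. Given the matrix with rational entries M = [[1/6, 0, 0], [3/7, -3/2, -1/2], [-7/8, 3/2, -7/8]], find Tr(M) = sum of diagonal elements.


The trace is the sum of diagonal entries.
Diagonal: M[1,1] = 1/6, M[2,2] = -3/2, M[3,3] = -7/8
Tr(M) = 1/6 + -3/2 + -7/8
Computing step by step:
After adding M[1,1]: 1/6
After adding M[2,2]: -4/3
After adding M[3,3]: -53/24
Tr(M) = -53/24

-53/24


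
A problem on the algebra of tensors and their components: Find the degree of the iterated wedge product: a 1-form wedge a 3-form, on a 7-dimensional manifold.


The degree of a wedge product is the sum of the degrees of the individual forms.
Degrees: 1, 3
Total degree = 1 + 3 = 4

4


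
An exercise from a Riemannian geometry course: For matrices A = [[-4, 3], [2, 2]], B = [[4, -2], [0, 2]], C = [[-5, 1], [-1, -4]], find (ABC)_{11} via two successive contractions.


(ABC)_{11} = sum_m (AB)_{1m} C_{m1}. First compute row 1 of AB.
(AB)_{11} = -4*4 + 3*0 = -16
(AB)_{12} = -4*-2 + 3*2 = 14
Now contract with column 1 of C:
(AB)_{11} * C_{11} = -16 * -5 = 80
(AB)_{12} * C_{21} = 14 * -1 = -14
(ABC)_{11} = 80 + -14 = 66

66


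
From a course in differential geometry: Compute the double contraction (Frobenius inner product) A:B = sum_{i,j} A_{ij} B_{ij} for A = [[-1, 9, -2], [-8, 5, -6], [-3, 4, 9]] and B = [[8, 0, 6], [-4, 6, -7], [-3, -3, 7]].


A:B = sum over all i,j of A_{ij} * B_{ij}.
Row 1: -1*8=-8, 9*0=0, -2*6=-12 => row sum = -20
Row 2: -8*-4=32, 5*6=30, -6*-7=42 => row sum = 104
Row 3: -3*-3=9, 4*-3=-12, 9*7=63 => row sum = 60
Total = -20 + 104 + 60 = 144

144


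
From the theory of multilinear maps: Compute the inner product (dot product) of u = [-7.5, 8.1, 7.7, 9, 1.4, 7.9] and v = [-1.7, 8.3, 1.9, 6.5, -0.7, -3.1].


The inner product u . v = sum of u_i * v_i.
Term-by-term: -7.5 * -1.7, 8.1 * 8.3, 7.7 * 1.9, 9 * 6.5, 1.4 * -0.7, 7.9 * -3.1
Products: 12.75, 67.23, 14.63, 58.5, -0.98, -24.49
Sum = 12.75 + 67.23 + 14.63 + 58.5 + -0.98 + -24.49 = 127.64

127.64


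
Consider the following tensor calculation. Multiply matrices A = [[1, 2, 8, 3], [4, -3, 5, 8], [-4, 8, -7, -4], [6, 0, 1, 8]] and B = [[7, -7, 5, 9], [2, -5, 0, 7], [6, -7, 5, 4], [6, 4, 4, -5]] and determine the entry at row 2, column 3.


(AB)_{ij} = sum_k A_{ik} B_{kj}.
For i=2, j=3:
A_{21} * B_{13} = 4 * 5 = 20
A_{22} * B_{23} = -3 * 0 = 0
A_{23} * B_{33} = 5 * 5 = 25
A_{24} * B_{43} = 8 * 4 = 32
Sum = 20 + 0 + 25 + 32 = 77

77


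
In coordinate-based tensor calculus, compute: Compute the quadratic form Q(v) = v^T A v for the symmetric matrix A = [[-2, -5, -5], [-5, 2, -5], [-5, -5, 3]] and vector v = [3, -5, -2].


First compute Av:
(Av)_1 = -2*3 + -5*-5 + -5*-2 = 29
(Av)_2 = -5*3 + 2*-5 + -5*-2 = -15
(Av)_3 = -5*3 + -5*-5 + 3*-2 = 4
Av = [29, -15, 4]
Then v^T (Av) = 3*29 + -5*-15 + -2*4
= 87 + 75 + -8 = 154

154


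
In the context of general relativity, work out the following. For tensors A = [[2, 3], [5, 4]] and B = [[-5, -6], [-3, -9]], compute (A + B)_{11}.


Tensor addition is component-wise: (A + B)_{ij} = A_{ij} + B_{ij}.
A_{11} = 2
B_{11} = -5
(A + B)_{11} = 2 + -5 = -3

-3


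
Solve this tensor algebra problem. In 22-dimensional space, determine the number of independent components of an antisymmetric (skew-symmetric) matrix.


An antisymmetric rank-2 tensor satisfies A_{ij} = -A_{ji}, so diagonal entries are zero.
The independent components are the upper-triangular entries: C(n, 2) = n(n-1)/2.
n = 22
C(22, 2) = 22 * 21 / 2 = 462 / 2 = 231

231


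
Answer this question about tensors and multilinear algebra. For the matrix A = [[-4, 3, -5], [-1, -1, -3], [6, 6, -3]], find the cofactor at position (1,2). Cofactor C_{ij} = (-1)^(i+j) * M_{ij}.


To find cofactor C_{12}, delete row 1 and column 2.
The resulting 2x2 submatrix is: [[-1, -3], [6, -3]]
Minor M_{12} = -1*-3 - -3*6
  = 3 - -18 = 21
Sign = (-1)^(1+2) = (-1)^3 = -1
Cofactor C_{12} = -1 * 21 = -21

-21


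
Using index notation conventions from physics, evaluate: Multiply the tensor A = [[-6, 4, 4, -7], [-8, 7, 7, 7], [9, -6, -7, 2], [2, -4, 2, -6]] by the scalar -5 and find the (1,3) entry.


Scalar multiplication: (cA)_{ij} = c * A_{ij}.
c = -5
A_{13} = 4
(cA)_{13} = -5 * 4 = -20

-20


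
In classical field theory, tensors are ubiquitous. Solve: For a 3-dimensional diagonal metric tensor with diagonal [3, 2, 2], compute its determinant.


For a diagonal metric, the determinant is the product of diagonal entries.
Diagonal entries: 3, 2, 2
det(g) = 3 * 2 * 2 = 12

12


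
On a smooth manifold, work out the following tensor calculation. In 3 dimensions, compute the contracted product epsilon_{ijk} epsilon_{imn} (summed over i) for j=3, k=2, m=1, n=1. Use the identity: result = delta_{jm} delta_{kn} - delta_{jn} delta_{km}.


Using the identity: epsilon_{ijk} epsilon_{imn} = delta_{jm} delta_{kn} - delta_{jn} delta_{km}.
delta_{31} = 0
delta_{21} = 0
delta_{31} = 0
delta_{21} = 0
Result = 0 * 0 - 0 * 0 = 0 - 0 = 0

0


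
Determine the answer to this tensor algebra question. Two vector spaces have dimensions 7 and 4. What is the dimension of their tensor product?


The dimension of a tensor product is the product of dimensions.
dim(V) = 7, dim(W) = 4
dim(V (x) W) = 7 * 4 = 28

28


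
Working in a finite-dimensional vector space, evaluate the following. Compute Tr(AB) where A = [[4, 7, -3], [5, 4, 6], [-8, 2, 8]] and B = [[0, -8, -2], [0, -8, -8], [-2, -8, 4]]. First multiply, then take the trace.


Tr(AB) = sum_i (AB)_{ii} where (AB)_{ii} = sum_k A_{ik} B_{ki}.
(AB)_{11} = 4*0 + 7*0 + -3*-2 = 6
(AB)_{22} = 5*-8 + 4*-8 + 6*-8 = -120
(AB)_{33} = -8*-2 + 2*-8 + 8*4 = 32
Tr(AB) = 6 + -120 + 32 = -82

-82


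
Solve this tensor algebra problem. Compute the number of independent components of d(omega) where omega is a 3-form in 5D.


The exterior derivative of a p-form is a (p+1)-form.
Its number of independent components is C(n, p+1).
n = 5, p+1 = 4
C(5, 4) = 5

5


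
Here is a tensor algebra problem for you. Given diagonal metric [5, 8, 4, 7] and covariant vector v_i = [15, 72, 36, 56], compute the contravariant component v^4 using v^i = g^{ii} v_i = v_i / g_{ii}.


To raise an index with a diagonal metric: v^i = v_i / g_{ii}.
For index 4: v_4 = 56, g_{44} = 7
v^4 = 56 / 7 = 8

8


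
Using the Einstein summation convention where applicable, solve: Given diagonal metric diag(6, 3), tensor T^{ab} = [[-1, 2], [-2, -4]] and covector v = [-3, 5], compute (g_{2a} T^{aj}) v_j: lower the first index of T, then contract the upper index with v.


Step 1: lower the first index. For a diagonal metric, g_{ia} T^{aj} = g_{ii} T^{ij} (no sum on i).
g_{22} = 3
S_2{}^1 = 3 * T^{21} = 3 * -2 = -6
S_2{}^2 = 3 * T^{22} = 3 * -4 = -12
Step 2: contract S_2{}^j with v_j.
S_2{}^1 * v_1 = -6 * -3 = 18
S_2{}^2 * v_2 = -12 * 5 = -60
Result = 18 + -60 = -42

-42


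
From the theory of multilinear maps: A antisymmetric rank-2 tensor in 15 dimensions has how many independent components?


A antisymmetric rank-2 tensor in d dimensions has d(d-1)/2 independent components.
d = 15
d(d-1)/2 = 15 * 14 / 2 = 210 / 2 = 105

105


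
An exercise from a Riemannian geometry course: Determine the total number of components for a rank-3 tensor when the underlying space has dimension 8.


The number of components of a rank-r tensor in d dimensions is d^r.
Here d = 8 and r = 3.
8^3 = 512

512


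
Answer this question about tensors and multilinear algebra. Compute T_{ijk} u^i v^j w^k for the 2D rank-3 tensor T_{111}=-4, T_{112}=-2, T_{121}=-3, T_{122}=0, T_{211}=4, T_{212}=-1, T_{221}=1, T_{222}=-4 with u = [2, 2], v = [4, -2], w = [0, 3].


S = sum over i,j,k of T_{ijk} u_i v_j w_k. Expanding all 8 terms:
T_{111}*u_1*v_1*w_1 = -4*2*4*0 = 0  (running total: 0)
T_{112}*u_1*v_1*w_2 = -2*2*4*3 = -48  (running total: -48)
T_{121}*u_1*v_2*w_1 = -3*2*-2*0 = 0  (running total: -48)
T_{122}*u_1*v_2*w_2 = 0*2*-2*3 = 0  (running total: -48)
T_{211}*u_2*v_1*w_1 = 4*2*4*0 = 0  (running total: -48)
T_{212}*u_2*v_1*w_2 = -1*2*4*3 = -24  (running total: -72)
T_{221}*u_2*v_2*w_1 = 1*2*-2*0 = 0  (running total: -72)
T_{222}*u_2*v_2*w_2 = -4*2*-2*3 = 48  (running total: -24)
S = -24

-24


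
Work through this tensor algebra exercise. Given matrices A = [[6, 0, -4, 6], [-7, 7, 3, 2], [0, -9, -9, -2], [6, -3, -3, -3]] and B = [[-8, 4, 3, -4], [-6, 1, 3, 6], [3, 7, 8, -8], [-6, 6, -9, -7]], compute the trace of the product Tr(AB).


Tr(AB) = sum_i (AB)_{ii} where (AB)_{ii} = sum_k A_{ik} B_{ki}.
(AB)_{11} = 6*-8 + 0*-6 + -4*3 + 6*-6 = -96
(AB)_{22} = -7*4 + 7*1 + 3*7 + 2*6 = 12
(AB)_{33} = 0*3 + -9*3 + -9*8 + -2*-9 = -81
(AB)_{44} = 6*-4 + -3*6 + -3*-8 + -3*-7 = 3
Tr(AB) = -96 + 12 + -81 + 3 = -162

-162


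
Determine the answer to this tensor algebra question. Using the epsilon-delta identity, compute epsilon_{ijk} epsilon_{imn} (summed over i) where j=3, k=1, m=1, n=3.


Using the identity: epsilon_{ijk} epsilon_{imn} = delta_{jm} delta_{kn} - delta_{jn} delta_{km}.
delta_{31} = 0
delta_{13} = 0
delta_{33} = 1
delta_{11} = 1
Result = 0 * 0 - 1 * 1 = 0 - 1 = -1

-1


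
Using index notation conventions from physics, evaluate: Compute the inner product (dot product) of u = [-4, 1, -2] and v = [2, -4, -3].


The inner product u . v = sum of u_i * v_i.
Term-by-term: -4 * 2, 1 * -4, -2 * -3
Products: -8, -4, 6
Sum = -8 + -4 + 6 = -6

-6


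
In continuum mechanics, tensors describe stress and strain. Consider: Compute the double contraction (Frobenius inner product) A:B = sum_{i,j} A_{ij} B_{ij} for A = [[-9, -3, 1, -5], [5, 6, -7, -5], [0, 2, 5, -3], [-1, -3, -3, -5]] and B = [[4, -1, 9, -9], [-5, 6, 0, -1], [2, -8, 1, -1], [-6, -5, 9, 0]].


A:B = sum over all i,j of A_{ij} * B_{ij}.
Row 1: -9*4=-36, -3*-1=3, 1*9=9, -5*-9=45 => row sum = 21
Row 2: 5*-5=-25, 6*6=36, -7*0=0, -5*-1=5 => row sum = 16
Row 3: 0*2=0, 2*-8=-16, 5*1=5, -3*-1=3 => row sum = -8
Row 4: -1*-6=6, -3*-5=15, -3*9=-27, -5*0=0 => row sum = -6
Total = 21 + 16 + -8 + -6 = 23

23


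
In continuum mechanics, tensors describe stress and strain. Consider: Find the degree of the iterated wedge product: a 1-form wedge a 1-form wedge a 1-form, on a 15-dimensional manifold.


The degree of a wedge product is the sum of the degrees of the individual forms.
Degrees: 1, 1, 1
Total degree = 1 + 1 + 1 = 3

3


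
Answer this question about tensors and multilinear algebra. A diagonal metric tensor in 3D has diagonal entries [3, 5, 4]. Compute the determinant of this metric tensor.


For a diagonal metric, the determinant is the product of diagonal entries.
Diagonal entries: 3, 5, 4
det(g) = 3 * 5 * 4 = 60

60


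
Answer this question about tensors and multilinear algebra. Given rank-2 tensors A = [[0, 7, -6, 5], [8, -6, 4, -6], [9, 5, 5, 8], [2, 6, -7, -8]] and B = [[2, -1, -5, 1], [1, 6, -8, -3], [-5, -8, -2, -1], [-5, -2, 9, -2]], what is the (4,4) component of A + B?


Tensor addition is component-wise: (A + B)_{ij} = A_{ij} + B_{ij}.
A_{44} = -8
B_{44} = -2
(A + B)_{44} = -8 + -2 = -10

-10


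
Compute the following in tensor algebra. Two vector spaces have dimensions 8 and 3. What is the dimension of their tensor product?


The dimension of a tensor product is the product of dimensions.
dim(V) = 8, dim(W) = 3
dim(V (x) W) = 8 * 3 = 24

24


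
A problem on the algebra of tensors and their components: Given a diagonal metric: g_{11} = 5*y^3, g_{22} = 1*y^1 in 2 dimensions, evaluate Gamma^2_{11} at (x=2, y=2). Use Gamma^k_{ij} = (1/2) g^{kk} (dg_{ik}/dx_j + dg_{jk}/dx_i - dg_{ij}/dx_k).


For a diagonal metric, Gamma^k_{ij} = (1/2) g^{kk} (dg_{ik}/dx_j + dg_{jk}/dx_i - dg_{ij}/dx_k).
The metric is diagonal, so g_{ab} = 0 for a != b.
At the given point: g_{11} = 40, g_{22} = 2
g^{22} = 1/2
dg_{12}/dx_1 = 0 (off-diagonal)
dg_{12}/dx_1 = 0 (off-diagonal)
dg_{11}/dx_2 = dg_{11}/dx_2 = 60
Numerator = 0 + 0 - 60 = -60
Gamma^2_{11} = -60 / (2 * 2) = -15

-15


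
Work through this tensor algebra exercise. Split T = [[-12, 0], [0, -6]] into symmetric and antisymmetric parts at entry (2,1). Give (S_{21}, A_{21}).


T_{21} = 0
T_{12} = 0
S_{21} = (0 + 0)/2 = 0/2 = 0
A_{21} = (0 - 0)/2 = 0/2 = 0
Check: S + A = 0 + 0 = 0 = T_{21}.

(0, 0)


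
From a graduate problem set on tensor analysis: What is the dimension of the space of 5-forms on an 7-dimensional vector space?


The dimension of the space of p-forms on an n-dimensional space is C(n, p).
n = 7, p = 5
C(7, 5) = 7! / (5! * 2!) = 21

21


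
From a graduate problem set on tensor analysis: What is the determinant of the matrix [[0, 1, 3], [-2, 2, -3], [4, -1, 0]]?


Expanding along the first row, det(A) = a11*M_11 - a12*M_12 + a13*M_13, where M_1j is the (1,j) minor.
Minor M_11 = 2*0 - -3*-1 = -3
Minor M_12 = -2*0 - -3*4 = 12
Minor M_13 = -2*-1 - 2*4 = -6
det = 0*(-3) - 1*(12) + 3*(-6)
    = 0 - 12 + -18
    = -30

-30


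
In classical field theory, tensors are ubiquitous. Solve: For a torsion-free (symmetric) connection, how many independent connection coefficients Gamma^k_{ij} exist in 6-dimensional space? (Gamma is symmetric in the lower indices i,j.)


Christoffel symbols Gamma^k_{ij} are symmetric in i,j, so there are d * d(d+1)/2 independent symbols.
d = 6
d(d+1)/2 = 6 * 7 / 2 = 21
Total = 6 * 21 = 126

126


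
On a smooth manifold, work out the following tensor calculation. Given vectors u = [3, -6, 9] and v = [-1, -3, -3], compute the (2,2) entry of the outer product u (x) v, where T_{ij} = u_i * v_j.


The outer product entry T_{ij} = u_i * v_j.
We need i=2, j=2.
u_2 = -6, v_2 = -3
T_{2,2} = -6 * -3 = 18

18


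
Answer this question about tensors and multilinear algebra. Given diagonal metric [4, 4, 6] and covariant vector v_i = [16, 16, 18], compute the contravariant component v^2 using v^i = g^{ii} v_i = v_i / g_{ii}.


To raise an index with a diagonal metric: v^i = v_i / g_{ii}.
For index 2: v_2 = 16, g_{22} = 4
v^2 = 16 / 4 = 4

4


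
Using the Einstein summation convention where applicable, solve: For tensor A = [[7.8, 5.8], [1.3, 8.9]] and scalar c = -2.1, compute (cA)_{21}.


Scalar multiplication: (cA)_{ij} = c * A_{ij}.
c = -2.1
A_{21} = 1.3
(cA)_{21} = -2.1 * 1.3 = -2.73

-2.73


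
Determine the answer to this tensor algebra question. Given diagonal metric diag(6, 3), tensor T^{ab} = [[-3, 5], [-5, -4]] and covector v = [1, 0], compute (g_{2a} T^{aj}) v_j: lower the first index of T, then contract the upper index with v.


Step 1: lower the first index. For a diagonal metric, g_{ia} T^{aj} = g_{ii} T^{ij} (no sum on i).
g_{22} = 3
S_2{}^1 = 3 * T^{21} = 3 * -5 = -15
S_2{}^2 = 3 * T^{22} = 3 * -4 = -12
Step 2: contract S_2{}^j with v_j.
S_2{}^1 * v_1 = -15 * 1 = -15
S_2{}^2 * v_2 = -12 * 0 = 0
Result = -15 + 0 = -15

-15


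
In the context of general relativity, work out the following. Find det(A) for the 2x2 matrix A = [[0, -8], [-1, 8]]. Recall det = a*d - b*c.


For a 2x2 matrix [[a, b], [c, d]], det = a*d - b*c.
a = 0, b = -8, c = -1, d = 8
a*d = 0 * 8 = 0
b*c = -8 * -1 = 8
det = 0 - 8 = -8

-8


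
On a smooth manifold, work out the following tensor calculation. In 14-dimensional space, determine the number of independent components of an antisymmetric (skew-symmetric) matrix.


An antisymmetric rank-2 tensor satisfies A_{ij} = -A_{ji}, so diagonal entries are zero.
The independent components are the upper-triangular entries: C(n, 2) = n(n-1)/2.
n = 14
C(14, 2) = 14 * 13 / 2 = 182 / 2 = 91

91


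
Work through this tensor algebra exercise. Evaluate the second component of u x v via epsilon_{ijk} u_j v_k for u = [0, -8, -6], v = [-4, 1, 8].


(u x v)_2 = sum_{j,k} epsilon_{2jk} u_j v_k. Only permutations of (1,2,3) contribute; the two non-zero terms are:
eps_{213} u_1 v_3 = -1 * 0 * 8 = 0
eps_{231} u_3 v_1 = 1 * -6 * -4 = 24
(u x v)_2 = 24

24


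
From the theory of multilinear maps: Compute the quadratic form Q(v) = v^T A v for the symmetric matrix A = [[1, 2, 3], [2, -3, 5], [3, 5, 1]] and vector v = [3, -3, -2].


First compute Av:
(Av)_1 = 1*3 + 2*-3 + 3*-2 = -9
(Av)_2 = 2*3 + -3*-3 + 5*-2 = 5
(Av)_3 = 3*3 + 5*-3 + 1*-2 = -8
Av = [-9, 5, -8]
Then v^T (Av) = 3*-9 + -3*5 + -2*-8
= -27 + -15 + 16 = -26

-26


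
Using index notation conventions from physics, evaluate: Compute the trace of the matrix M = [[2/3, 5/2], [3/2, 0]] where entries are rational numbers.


The trace is the sum of diagonal entries.
Diagonal: M[1,1] = 2/3, M[2,2] = 0
Tr(M) = 2/3 + 0
Computing step by step:
After adding M[1,1]: 2/3
After adding M[2,2]: 2/3
Tr(M) = 2/3

2/3


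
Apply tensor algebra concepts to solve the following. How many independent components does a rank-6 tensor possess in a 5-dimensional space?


The number of components of a rank-r tensor in d dimensions is d^r.
Here d = 5 and r = 6.
5^6 = 15625

15625


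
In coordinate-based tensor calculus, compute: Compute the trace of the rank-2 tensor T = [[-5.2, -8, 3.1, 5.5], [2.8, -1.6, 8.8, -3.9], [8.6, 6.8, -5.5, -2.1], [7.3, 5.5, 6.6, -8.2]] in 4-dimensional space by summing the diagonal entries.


The contraction (trace) of a rank-2 tensor is the sum of its diagonal elements.
Diagonal entries: A[1,1] = -5.2, A[2,2] = -1.6, A[3,3] = -5.5, A[4,4] = -8.2
Tr(A) = -5.2 + -1.6 + -5.5 + -8.2 = -20.5

-20.5


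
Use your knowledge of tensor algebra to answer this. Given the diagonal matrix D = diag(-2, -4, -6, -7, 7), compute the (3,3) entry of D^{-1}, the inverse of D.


For a diagonal matrix, the inverse has entries (D^{-1})_{ii} = 1/d_{ii}.
The diagonal entries are: d_{11} = -2, d_{22} = -4, d_{33} = -6, d_{44} = -7, d_{55} = 7
We need (D^{-1})_{33} = 1/d_{33} = 1/-6 = -1/6

-1/6


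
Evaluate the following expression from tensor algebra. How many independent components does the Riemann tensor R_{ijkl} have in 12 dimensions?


The Riemann tensor in d dimensions has d^2(d^2 - 1)/12 independent components.
d = 12, so d^2 = 144
d^2 - 1 = 143
d^2(d^2 - 1) = 144 * 143 = 20592
Divide by 12: 20592 / 12 = 1716

1716


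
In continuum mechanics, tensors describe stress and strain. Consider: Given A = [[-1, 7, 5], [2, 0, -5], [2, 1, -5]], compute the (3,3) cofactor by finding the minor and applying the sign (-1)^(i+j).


To find cofactor C_{33}, delete row 3 and column 3.
The resulting 2x2 submatrix is: [[-1, 7], [2, 0]]
Minor M_{33} = -1*0 - 7*2
  = 0 - 14 = -14
Sign = (-1)^(3+3) = (-1)^6 = 1
Cofactor C_{33} = 1 * -14 = -14

-14


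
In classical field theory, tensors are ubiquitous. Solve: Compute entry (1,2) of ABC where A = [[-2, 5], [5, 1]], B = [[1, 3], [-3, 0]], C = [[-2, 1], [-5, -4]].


(ABC)_{12} = sum_m (AB)_{1m} C_{m2}. First compute row 1 of AB.
(AB)_{11} = -2*1 + 5*-3 = -17
(AB)_{12} = -2*3 + 5*0 = -6
Now contract with column 2 of C:
(AB)_{11} * C_{12} = -17 * 1 = -17
(AB)_{12} * C_{22} = -6 * -4 = 24
(ABC)_{12} = -17 + 24 = 7

7


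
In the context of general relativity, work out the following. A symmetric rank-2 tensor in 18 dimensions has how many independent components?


A symmetric rank-2 tensor in d dimensions has d(d+1)/2 independent components.
d = 18
d(d+1)/2 = 18 * 19 / 2 = 342 / 2 = 171

171


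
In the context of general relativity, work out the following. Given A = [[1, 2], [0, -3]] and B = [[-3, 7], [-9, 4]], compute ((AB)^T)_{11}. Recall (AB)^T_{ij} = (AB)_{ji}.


(AB)^T_{ij} = (AB)_{ji} = sum_k A_{jk} B_{ki}.
For i=1, j=1 we need (AB)_{11}:
A_{11} * B_{11} = 1 * -3 = -3
A_{12} * B_{21} = 2 * -9 = -18
Sum = -3 + -18 = -21

-21


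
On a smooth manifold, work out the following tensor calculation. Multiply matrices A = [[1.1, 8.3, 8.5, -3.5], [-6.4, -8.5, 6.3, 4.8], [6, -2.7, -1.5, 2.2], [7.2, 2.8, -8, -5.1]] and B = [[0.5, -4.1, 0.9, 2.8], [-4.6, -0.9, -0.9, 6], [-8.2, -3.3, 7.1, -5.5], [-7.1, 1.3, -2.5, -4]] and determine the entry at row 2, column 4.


(AB)_{ij} = sum_k A_{ik} B_{kj}.
For i=2, j=4:
A_{21} * B_{14} = -6.4 * 2.8 = -17.92
A_{22} * B_{24} = -8.5 * 6 = -51
A_{23} * B_{34} = 6.3 * -5.5 = -34.65
A_{24} * B_{44} = 4.8 * -4 = -19.2
Sum = -17.92 + -51 + -34.65 + -19.2 = -122.77

-122.77


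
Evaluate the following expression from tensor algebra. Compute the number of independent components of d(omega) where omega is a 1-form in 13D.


The exterior derivative of a p-form is a (p+1)-form.
Its number of independent components is C(n, p+1).
n = 13, p+1 = 2
C(13, 2) = 78

78


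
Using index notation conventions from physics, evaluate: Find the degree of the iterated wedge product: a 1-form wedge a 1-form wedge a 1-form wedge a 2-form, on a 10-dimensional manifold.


The degree of a wedge product is the sum of the degrees of the individual forms.
Degrees: 1, 1, 1, 2
Total degree = 1 + 1 + 1 + 2 = 5

5


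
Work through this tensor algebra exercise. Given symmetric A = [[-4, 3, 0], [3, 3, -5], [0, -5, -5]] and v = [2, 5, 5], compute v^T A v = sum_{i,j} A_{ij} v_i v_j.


First compute Av:
(Av)_1 = -4*2 + 3*5 + 0*5 = 7
(Av)_2 = 3*2 + 3*5 + -5*5 = -4
(Av)_3 = 0*2 + -5*5 + -5*5 = -50
Av = [7, -4, -50]
Then v^T (Av) = 2*7 + 5*-4 + 5*-50
= 14 + -20 + -250 = -256

-256


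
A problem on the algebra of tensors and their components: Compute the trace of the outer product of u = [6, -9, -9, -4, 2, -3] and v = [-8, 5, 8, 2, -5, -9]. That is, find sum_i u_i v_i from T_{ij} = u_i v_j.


The outer product gives T_{ij} = u_i v_j.
The trace (contraction) is Tr(T) = sum_i T_{ii} = sum_i u_i v_i.
Diagonal entries:
T_{11} = u_1 * v_1 = 6 * -8 = -48
T_{22} = u_2 * v_2 = -9 * 5 = -45
T_{33} = u_3 * v_3 = -9 * 8 = -72
T_{44} = u_4 * v_4 = -4 * 2 = -8
T_{55} = u_5 * v_5 = 2 * -5 = -10
T_{66} = u_6 * v_6 = -3 * -9 = 27
Tr(T) = -48 + -45 + -72 + -8 + -10 + 27 = -156

-156


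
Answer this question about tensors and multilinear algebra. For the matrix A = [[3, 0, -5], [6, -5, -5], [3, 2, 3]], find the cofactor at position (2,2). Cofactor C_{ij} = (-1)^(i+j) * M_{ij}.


To find cofactor C_{22}, delete row 2 and column 2.
The resulting 2x2 submatrix is: [[3, -5], [3, 3]]
Minor M_{22} = 3*3 - -5*3
  = 9 - -15 = 24
Sign = (-1)^(2+2) = (-1)^4 = 1
Cofactor C_{22} = 1 * 24 = 24

24


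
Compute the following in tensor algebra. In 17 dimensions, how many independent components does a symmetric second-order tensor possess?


A symmetric rank-2 tensor in d dimensions has d(d+1)/2 independent components.
d = 17
d(d+1)/2 = 17 * 18 / 2 = 306 / 2 = 153

153
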